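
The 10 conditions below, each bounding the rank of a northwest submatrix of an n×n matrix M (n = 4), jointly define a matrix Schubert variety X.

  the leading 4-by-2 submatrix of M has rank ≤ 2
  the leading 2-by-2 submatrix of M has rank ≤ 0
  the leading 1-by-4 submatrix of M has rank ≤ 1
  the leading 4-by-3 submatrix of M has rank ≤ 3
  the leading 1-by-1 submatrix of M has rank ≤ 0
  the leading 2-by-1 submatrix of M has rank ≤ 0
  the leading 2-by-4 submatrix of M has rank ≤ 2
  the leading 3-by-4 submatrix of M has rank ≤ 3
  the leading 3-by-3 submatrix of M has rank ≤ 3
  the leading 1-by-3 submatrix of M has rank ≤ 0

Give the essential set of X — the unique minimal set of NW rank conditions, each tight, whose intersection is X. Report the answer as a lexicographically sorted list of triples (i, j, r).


Computing R[i][j] = min implied NW-rank bound (n=4, 10 conditions):

  i=1: 0 0 0 1
  i=2: 0 0 1 2
  i=3: 1 1 2 3
  i=4: 1 2 3 4

the unique w with this rank table is (4, 3, 1, 2).

Fulton essential set (2 of the 5 Rothe cells):

[(1, 3, 0), (2, 2, 0)]


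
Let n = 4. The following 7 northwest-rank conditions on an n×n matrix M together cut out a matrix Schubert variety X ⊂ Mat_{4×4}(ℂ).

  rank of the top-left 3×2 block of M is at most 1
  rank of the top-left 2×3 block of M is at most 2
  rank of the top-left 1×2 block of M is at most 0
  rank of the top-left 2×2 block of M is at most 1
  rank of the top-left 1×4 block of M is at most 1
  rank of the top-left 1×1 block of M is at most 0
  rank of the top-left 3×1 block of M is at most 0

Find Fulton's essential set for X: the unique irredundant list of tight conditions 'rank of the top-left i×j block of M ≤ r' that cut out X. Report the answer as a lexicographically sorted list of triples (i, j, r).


Propagating the 7 rank bounds to every northwest block:

  i=1: 0  0  1  1
  i=2: 0  1  2  2
  i=3: 0  1  2  3
  i=4: 1  2  3  4

hence w(1..4) = (3, 2, 4, 1).

ℓ(w)=4; the 2 essential cells (i,j,r):

[(1, 2, 0), (3, 1, 0)]


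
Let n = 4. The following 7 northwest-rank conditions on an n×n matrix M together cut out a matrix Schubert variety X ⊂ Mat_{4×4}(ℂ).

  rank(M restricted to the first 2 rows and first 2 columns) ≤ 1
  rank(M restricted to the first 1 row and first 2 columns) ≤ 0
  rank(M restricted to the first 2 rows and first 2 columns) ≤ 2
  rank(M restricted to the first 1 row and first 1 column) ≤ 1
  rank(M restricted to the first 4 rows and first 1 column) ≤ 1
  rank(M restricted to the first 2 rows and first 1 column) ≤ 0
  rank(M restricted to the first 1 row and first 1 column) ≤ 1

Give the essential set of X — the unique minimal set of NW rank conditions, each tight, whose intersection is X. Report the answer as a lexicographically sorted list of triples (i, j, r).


Reconstructing r_w from the 7 given conditions:

  R[1]: 0 | 0 | 1 | 1
  R[2]: 0 | 1 | 2 | 2
  R[3]: 1 | 2 | 3 | 3
  R[4]: 1 | 2 | 3 | 4

second differences of R give the permutation w = (3, 2, 1, 4).

|D(w)|=3, |Ess(w)|=2:

[(1, 2, 0), (2, 1, 0)]


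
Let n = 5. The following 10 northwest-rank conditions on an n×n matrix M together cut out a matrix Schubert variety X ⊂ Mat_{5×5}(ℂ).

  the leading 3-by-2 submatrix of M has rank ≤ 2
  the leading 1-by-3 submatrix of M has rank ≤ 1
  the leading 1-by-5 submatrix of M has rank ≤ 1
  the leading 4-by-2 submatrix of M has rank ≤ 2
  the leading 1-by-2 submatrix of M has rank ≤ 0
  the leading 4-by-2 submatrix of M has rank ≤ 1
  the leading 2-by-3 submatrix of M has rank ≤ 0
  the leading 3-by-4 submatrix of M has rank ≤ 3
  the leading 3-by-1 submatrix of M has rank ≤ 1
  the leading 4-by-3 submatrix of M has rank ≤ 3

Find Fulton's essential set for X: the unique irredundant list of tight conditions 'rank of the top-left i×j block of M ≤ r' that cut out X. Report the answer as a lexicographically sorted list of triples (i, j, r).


Reconstructing r_w from the 10 given conditions:

  R[1]: 0, 0, 0, 1, 1
  R[2]: 0, 0, 0, 1, 2
  R[3]: 1, 1, 1, 2, 3
  R[4]: 1, 1, 2, 3, 4
  R[5]: 1, 2, 3, 4, 5

second differences of R give the permutation w = (4, 5, 1, 3, 2).

Rothe diagram D(w) (7 cells), 2 SE-corners (essential conditions):

[(2, 3, 0), (4, 2, 1)]


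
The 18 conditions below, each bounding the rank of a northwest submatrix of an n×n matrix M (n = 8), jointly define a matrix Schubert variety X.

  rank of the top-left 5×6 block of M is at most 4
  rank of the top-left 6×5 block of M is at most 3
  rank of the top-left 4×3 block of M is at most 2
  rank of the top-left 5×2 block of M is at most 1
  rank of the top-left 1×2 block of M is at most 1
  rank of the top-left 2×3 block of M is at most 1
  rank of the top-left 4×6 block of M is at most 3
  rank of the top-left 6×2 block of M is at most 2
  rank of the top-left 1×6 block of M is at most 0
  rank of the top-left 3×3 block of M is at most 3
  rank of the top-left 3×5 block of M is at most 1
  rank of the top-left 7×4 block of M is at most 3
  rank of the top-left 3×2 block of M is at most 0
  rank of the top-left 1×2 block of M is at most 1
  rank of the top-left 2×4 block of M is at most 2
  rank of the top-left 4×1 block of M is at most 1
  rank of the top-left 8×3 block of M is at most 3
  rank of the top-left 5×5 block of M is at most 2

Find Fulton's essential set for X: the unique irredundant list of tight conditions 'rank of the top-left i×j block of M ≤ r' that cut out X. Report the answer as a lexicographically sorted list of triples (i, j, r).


Recovering R(i,j) via the rank-extension bound from the 18 conditions:

  i=1: 0 | 0 | 0 | 0 | 0 | 0 | 1 | 1
  i=2: 0 | 0 | 1 | 1 | 1 | 1 | 2 | 2
  i=3: 0 | 0 | 1 | 1 | 1 | 2 | 3 | 3
  i=4: 1 | 1 | 2 | 2 | 2 | 3 | 4 | 4
  i=5: 1 | 1 | 2 | 2 | 2 | 3 | 4 | 5
  i=6: 1 | 2 | 3 | 3 | 3 | 4 | 5 | 6
  i=7: 1 | 2 | 3 | 3 | 4 | 5 | 6 | 7
  i=8: 1 | 2 | 3 | 4 | 5 | 6 | 7 | 8

hence w(1..8) = (7, 3, 6, 1, 8, 2, 5, 4).

Fulton essential set (6 of the 16 Rothe cells):

[(1, 6, 0), (3, 2, 0), (3, 5, 1), (5, 2, 1), (5, 5, 2), (7, 4, 3)]


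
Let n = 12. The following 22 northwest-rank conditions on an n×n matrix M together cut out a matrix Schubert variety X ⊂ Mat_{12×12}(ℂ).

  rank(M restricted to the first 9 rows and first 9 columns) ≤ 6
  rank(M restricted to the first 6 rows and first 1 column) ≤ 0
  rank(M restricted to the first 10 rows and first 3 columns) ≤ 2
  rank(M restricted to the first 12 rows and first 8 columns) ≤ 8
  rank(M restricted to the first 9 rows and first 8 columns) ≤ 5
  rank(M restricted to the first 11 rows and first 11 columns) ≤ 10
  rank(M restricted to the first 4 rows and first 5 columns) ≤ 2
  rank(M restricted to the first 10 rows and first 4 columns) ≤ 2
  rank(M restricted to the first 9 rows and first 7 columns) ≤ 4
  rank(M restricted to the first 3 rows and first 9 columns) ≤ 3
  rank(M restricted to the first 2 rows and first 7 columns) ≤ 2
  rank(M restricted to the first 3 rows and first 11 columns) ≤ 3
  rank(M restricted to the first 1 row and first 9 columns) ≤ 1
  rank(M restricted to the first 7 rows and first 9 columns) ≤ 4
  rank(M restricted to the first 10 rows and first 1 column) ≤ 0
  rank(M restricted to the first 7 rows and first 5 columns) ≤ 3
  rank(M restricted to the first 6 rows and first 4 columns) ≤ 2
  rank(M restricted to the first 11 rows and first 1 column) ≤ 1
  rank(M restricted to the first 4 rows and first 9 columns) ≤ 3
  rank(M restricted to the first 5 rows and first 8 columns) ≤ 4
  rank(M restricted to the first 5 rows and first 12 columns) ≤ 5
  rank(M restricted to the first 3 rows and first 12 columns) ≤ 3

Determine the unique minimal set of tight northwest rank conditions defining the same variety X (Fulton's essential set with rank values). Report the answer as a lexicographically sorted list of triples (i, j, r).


Recovering R(i,j) via the rank-extension bound from the 22 conditions:

  0  1  1  1  1  1  1  1  1  1  1  1
  0  1  2  2  2  2  2  2  2  2  2  2
  0  1  2  2  2  3  3  3  3  3  3  3
  0  1  2  2  2  3  3  3  3  4  4  4
  0  1  2  2  3  4  4  4  4  5  5  5
  0  1  2  2  3  4  4  4  4  5  6  6
  0  1  2  2  3  4  4  4  4  5  6  7
  0  1  2  2  3  4  4  5  5  6  7  8
  0  1  2  2  3  4  4  5  6  7  8  9
  0  1  2  2  3  4  5  6  7  8  9  10
  1  2  3  3  4  5  6  7  8  9  10  11
  1  2  3  4  5  6  7  8  9  10  11  12

giving w = (2, 3, 6, 10, 5, 11, 12, 8, 9, 7, 1, 4) via Δ²R.

|D(w)|=31, |Ess(w)|=6:

[(4, 5, 2), (4, 9, 3), (7, 9, 4), (9, 7, 4), (10, 1, 0), (10, 4, 2)]


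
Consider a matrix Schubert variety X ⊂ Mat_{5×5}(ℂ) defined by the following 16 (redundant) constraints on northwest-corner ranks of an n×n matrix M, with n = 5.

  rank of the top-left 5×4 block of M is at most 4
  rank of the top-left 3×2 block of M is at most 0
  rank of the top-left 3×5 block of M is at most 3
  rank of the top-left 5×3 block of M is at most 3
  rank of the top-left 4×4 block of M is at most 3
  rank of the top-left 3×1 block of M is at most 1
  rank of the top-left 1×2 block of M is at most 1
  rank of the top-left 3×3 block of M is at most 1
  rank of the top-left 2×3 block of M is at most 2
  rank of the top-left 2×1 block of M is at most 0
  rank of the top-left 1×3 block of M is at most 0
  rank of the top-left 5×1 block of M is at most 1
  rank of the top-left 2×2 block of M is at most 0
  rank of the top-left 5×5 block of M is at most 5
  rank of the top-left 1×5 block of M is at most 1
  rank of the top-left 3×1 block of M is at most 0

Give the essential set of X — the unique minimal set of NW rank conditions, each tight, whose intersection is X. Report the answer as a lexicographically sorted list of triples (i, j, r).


Reconstructing r_w from the 16 given conditions:

  0 0 0 1 1
  0 0 1 2 2
  0 0 1 2 3
  1 1 2 3 4
  1 2 3 4 5

so w = (4, 3, 5, 1, 2).

|D(w)|=7, |Ess(w)|=2:

[(1, 3, 0), (3, 2, 0)]


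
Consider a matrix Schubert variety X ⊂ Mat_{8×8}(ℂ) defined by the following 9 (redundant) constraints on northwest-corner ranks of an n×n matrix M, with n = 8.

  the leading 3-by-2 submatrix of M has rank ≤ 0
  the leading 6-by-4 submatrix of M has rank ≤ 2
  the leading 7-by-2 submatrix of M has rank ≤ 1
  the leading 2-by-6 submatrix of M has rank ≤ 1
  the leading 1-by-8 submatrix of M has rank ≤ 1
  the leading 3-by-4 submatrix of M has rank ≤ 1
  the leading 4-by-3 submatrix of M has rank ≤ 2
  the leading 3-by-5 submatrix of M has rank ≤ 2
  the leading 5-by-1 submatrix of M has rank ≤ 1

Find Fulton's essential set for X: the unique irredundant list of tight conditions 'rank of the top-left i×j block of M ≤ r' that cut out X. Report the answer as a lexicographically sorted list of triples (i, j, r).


Reconstructing r_w from the 9 given conditions:

  i=1: 0, 0, 1, 1, 1, 1, 1, 1
  i=2: 0, 0, 1, 1, 1, 1, 2, 2
  i=3: 0, 0, 1, 1, 2, 2, 3, 3
  i=4: 1, 1, 2, 2, 3, 3, 4, 4
  i=5: 1, 1, 2, 2, 3, 4, 5, 5
  i=6: 1, 1, 2, 2, 3, 4, 5, 6
  i=7: 1, 1, 2, 3, 4, 5, 6, 7
  i=8: 1, 2, 3, 4, 5, 6, 7, 8

giving w = (3, 7, 5, 1, 6, 8, 4, 2) via Δ²R.

D(w) has 15 cells with 5 SE-corners; essential set:

[(2, 6, 1), (3, 2, 0), (3, 4, 1), (6, 4, 2), (7, 2, 1)]


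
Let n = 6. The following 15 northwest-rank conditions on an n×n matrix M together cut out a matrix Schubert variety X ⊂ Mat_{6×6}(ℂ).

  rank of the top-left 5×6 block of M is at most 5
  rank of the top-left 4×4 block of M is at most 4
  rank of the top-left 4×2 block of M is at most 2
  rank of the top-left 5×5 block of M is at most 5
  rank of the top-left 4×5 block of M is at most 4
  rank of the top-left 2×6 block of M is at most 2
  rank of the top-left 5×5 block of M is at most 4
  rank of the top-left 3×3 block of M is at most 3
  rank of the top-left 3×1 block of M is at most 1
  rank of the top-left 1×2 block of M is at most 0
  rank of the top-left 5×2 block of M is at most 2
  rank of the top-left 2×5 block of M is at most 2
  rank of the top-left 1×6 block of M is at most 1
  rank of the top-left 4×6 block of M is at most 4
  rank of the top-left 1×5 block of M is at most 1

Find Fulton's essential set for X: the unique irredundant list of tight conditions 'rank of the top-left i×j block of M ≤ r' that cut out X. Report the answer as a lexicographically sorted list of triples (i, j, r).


Recovering R(i,j) via the rank-extension bound from the 15 conditions:

  0 0 1 1 1 1
  1 1 2 2 2 2
  1 2 3 3 3 3
  1 2 3 4 4 4
  1 2 3 4 4 5
  1 2 3 4 5 6

reading off 1-entries of Δ²R: w = (3, 1, 2, 4, 6, 5).

Rothe diagram D(w) (3 cells), 2 SE-corners (essential conditions):

[(1, 2, 0), (5, 5, 4)]


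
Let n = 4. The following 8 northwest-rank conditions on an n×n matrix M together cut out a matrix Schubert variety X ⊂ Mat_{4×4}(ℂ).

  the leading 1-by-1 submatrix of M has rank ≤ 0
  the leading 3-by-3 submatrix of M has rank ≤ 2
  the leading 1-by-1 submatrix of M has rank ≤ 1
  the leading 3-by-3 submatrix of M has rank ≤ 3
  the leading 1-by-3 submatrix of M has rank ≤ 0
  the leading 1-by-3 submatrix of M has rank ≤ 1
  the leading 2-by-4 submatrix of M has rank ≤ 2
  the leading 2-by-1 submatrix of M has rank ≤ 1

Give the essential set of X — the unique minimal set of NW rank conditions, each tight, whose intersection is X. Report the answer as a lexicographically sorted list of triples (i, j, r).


Rank table r_w(4×4) implied by the 8 constraints:

  row 1: 0 0 0 1
  row 2: 1 1 1 2
  row 3: 1 2 2 3
  row 4: 1 2 3 4

so w = (4, 1, 2, 3).

|D(w)|=3, |Ess(w)|=1:

[(1, 3, 0)]


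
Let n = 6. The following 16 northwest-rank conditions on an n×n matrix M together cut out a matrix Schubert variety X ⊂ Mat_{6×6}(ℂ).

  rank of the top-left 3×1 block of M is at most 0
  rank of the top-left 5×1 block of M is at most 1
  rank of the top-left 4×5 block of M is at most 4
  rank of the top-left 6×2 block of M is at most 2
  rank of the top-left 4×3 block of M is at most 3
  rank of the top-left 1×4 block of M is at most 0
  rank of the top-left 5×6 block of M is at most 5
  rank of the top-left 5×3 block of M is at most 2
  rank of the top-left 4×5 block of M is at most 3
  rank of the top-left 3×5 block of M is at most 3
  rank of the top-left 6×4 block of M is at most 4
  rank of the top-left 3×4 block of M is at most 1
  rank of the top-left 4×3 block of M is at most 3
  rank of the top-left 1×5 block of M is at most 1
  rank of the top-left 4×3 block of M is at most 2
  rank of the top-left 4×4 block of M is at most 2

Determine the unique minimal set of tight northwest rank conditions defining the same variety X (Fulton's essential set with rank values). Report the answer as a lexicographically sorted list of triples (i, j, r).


Recovering R(i,j) via the rank-extension bound from the 16 conditions:

  row 1: 0, 0, 0, 0, 1, 1
  row 2: 0, 1, 1, 1, 2, 2
  row 3: 0, 1, 1, 1, 2, 3
  row 4: 1, 2, 2, 2, 3, 4
  row 5: 1, 2, 2, 3, 4, 5
  row 6: 1, 2, 3, 4, 5, 6

second differences of R give the permutation w = (5, 2, 6, 1, 4, 3).

Rothe diagram D(w) (9 cells), 4 SE-corners (essential conditions):

[(1, 4, 0), (3, 1, 0), (3, 4, 1), (5, 3, 2)]


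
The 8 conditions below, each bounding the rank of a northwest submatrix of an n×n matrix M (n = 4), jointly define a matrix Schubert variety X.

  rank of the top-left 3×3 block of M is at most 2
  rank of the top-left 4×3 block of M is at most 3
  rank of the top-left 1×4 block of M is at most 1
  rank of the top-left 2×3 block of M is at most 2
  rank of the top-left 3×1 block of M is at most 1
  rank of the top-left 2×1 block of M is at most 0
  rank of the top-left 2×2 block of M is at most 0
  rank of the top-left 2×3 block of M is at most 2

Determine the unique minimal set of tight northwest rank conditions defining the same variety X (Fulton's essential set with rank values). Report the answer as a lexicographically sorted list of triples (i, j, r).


Reconstructing r_w from the 8 given conditions:

  R[1]: 0 0 1 1
  R[2]: 0 0 1 2
  R[3]: 1 1 2 3
  R[4]: 1 2 3 4

hence w(1..4) = (3, 4, 1, 2).

1 SE-corner of the 4-cell Rothe diagram gives Ess(w):

[(2, 2, 0)]


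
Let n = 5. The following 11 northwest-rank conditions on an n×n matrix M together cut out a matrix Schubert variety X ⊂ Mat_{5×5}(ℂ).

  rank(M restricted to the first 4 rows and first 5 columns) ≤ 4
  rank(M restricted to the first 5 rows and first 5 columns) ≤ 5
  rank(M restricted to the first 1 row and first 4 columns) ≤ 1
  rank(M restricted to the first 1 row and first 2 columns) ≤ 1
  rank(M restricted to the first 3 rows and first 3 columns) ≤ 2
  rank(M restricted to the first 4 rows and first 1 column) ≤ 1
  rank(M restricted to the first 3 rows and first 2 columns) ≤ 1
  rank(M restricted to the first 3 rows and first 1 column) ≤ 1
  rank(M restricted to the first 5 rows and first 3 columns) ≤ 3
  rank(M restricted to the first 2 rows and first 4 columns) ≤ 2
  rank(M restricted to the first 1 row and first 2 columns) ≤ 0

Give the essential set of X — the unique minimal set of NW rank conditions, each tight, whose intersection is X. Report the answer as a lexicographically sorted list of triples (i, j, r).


Propagating the 11 rank bounds to every northwest block:

  i=1: 0 | 0 | 1 | 1 | 1
  i=2: 1 | 1 | 2 | 2 | 2
  i=3: 1 | 1 | 2 | 3 | 3
  i=4: 1 | 2 | 3 | 4 | 4
  i=5: 1 | 2 | 3 | 4 | 5

hence w(1..5) = (3, 1, 4, 2, 5).

Rothe diagram D(w) (3 cells), 2 SE-corners (essential conditions):

[(1, 2, 0), (3, 2, 1)]


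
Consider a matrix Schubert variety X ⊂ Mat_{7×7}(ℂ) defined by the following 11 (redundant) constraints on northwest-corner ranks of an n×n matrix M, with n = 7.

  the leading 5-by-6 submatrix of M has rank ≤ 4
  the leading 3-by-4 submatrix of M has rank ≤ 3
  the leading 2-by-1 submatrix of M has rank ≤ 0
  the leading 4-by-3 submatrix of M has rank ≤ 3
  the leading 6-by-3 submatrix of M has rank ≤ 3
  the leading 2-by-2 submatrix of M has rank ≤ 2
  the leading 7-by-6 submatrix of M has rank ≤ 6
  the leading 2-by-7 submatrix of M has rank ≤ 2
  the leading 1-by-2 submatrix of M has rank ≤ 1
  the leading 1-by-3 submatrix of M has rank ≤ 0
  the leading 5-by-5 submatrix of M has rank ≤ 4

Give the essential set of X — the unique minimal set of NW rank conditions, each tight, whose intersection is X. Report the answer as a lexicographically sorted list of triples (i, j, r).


Reconstructing r_w from the 11 given conditions:

  R[1]: 0, 0, 0, 1, 1, 1, 1
  R[2]: 0, 1, 1, 2, 2, 2, 2
  R[3]: 1, 2, 2, 3, 3, 3, 3
  R[4]: 1, 2, 3, 4, 4, 4, 4
  R[5]: 1, 2, 3, 4, 4, 4, 5
  R[6]: 1, 2, 3, 4, 5, 5, 6
  R[7]: 1, 2, 3, 4, 5, 6, 7

hence w(1..7) = (4, 2, 1, 3, 7, 5, 6).

D(w) has 6 cells with 3 SE-corners; essential set:

[(1, 3, 0), (2, 1, 0), (5, 6, 4)]


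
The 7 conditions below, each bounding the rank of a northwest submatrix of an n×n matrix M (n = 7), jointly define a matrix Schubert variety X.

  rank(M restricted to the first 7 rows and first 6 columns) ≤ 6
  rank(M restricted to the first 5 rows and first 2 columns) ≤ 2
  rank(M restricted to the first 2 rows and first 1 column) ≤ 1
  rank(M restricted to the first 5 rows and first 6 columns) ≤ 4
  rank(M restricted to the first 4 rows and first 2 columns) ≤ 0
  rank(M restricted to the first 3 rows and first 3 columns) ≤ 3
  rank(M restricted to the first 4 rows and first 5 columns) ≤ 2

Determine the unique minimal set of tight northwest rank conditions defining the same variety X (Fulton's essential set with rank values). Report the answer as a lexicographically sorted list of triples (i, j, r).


Propagating the 7 rank bounds to every northwest block:

  i=1: 0 0 1 1 1 1 1
  i=2: 0 0 1 2 2 2 2
  i=3: 0 0 1 2 2 3 3
  i=4: 0 0 1 2 2 3 4
  i=5: 1 1 2 3 3 4 5
  i=6: 1 2 3 4 4 5 6
  i=7: 1 2 3 4 5 6 7

reading off 1-entries of Δ²R: w = (3, 4, 6, 7, 1, 2, 5).

ℓ(w)=10; the 2 essential cells (i,j,r):

[(4, 2, 0), (4, 5, 2)]


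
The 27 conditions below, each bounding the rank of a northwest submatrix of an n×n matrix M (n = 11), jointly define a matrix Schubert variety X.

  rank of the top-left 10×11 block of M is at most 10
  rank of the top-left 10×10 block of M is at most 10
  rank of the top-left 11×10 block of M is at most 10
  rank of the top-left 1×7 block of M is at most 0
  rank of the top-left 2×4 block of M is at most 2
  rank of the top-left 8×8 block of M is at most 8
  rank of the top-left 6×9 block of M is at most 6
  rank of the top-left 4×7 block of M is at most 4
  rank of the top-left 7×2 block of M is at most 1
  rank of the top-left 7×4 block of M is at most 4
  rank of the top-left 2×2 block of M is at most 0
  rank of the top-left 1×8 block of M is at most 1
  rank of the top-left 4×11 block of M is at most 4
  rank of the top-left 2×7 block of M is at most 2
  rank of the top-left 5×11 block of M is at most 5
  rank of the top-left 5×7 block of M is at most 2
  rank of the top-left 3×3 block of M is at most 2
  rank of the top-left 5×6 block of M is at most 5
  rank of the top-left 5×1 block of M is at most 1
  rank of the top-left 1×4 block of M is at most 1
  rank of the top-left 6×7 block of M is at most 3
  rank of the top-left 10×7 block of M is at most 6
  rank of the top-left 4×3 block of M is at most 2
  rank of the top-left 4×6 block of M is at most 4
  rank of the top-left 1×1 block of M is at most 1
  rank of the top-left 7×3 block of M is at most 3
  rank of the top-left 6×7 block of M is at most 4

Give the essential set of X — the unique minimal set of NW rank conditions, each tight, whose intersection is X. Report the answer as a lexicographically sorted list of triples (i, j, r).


Rank table r_w(11×11) implied by the 27 constraints:

  row 1: 0 | 0 | 0 | 0 | 0 | 0 | 0 | 1 | 1 | 1 | 1
  row 2: 0 | 0 | 1 | 1 | 1 | 1 | 1 | 2 | 2 | 2 | 2
  row 3: 1 | 1 | 2 | 2 | 2 | 2 | 2 | 3 | 3 | 3 | 3
  row 4: 1 | 1 | 2 | 2 | 2 | 2 | 2 | 3 | 4 | 4 | 4
  row 5: 1 | 1 | 2 | 2 | 2 | 2 | 2 | 3 | 4 | 5 | 5
  row 6: 1 | 1 | 2 | 3 | 3 | 3 | 3 | 4 | 5 | 6 | 6
  row 7: 1 | 1 | 2 | 3 | 4 | 4 | 4 | 5 | 6 | 7 | 7
  row 8: 1 | 2 | 3 | 4 | 5 | 5 | 5 | 6 | 7 | 8 | 8
  row 9: 1 | 2 | 3 | 4 | 5 | 6 | 6 | 7 | 8 | 9 | 9
  row 10: 1 | 2 | 3 | 4 | 5 | 6 | 6 | 7 | 8 | 9 | 10
  row 11: 1 | 2 | 3 | 4 | 5 | 6 | 7 | 8 | 9 | 10 | 11

giving w = (8, 3, 1, 9, 10, 4, 5, 2, 6, 11, 7) via Δ²R.

|D(w)|=22, |Ess(w)|=5:

[(1, 7, 0), (2, 2, 0), (5, 7, 2), (7, 2, 1), (10, 7, 6)]


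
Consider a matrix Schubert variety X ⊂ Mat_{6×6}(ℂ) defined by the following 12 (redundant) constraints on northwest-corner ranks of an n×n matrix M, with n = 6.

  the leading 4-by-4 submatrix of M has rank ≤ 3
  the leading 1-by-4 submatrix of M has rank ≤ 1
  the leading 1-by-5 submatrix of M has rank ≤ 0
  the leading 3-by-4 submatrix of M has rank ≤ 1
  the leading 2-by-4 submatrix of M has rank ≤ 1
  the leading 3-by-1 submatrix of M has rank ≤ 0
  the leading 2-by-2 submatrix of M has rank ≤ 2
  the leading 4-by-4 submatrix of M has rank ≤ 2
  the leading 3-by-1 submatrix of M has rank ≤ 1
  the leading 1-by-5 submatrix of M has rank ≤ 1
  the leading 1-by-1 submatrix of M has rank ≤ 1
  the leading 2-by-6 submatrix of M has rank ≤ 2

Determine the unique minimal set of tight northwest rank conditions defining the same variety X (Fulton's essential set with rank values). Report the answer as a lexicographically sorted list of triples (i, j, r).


The tightest implied rank at each (i,j), from the 12 conditions:

  row 1: 0 0 0 0 0 1
  row 2: 0 1 1 1 1 2
  row 3: 0 1 1 1 2 3
  row 4: 1 2 2 2 3 4
  row 5: 1 2 3 3 4 5
  row 6: 1 2 3 4 5 6

giving w = (6, 2, 5, 1, 3, 4) via Δ²R.

Rothe diagram D(w) (9 cells), 3 SE-corners (essential conditions):

[(1, 5, 0), (3, 1, 0), (3, 4, 1)]


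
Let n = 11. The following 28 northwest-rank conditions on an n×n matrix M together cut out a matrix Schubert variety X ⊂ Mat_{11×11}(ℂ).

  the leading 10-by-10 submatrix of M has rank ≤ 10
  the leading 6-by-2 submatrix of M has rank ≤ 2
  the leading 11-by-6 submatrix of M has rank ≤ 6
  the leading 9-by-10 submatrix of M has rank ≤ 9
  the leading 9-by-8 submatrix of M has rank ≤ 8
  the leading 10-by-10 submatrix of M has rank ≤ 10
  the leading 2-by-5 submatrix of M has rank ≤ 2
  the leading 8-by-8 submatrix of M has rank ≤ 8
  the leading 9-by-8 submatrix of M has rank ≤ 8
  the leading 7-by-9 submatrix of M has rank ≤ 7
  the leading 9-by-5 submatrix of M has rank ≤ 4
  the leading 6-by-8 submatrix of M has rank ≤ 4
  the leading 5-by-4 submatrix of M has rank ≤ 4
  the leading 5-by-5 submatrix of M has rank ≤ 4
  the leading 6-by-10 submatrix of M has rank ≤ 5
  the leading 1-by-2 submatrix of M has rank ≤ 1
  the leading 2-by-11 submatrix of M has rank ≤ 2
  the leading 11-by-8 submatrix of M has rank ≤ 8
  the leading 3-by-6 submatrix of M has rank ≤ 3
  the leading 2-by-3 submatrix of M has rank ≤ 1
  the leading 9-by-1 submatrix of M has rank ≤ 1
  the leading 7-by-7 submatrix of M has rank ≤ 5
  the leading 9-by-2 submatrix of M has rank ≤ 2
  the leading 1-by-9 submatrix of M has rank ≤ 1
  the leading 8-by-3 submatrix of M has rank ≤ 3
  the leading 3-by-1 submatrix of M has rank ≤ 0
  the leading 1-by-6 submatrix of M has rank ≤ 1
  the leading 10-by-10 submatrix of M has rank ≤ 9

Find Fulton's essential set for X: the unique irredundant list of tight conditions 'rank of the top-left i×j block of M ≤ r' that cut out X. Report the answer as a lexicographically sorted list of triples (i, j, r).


Reconstructing r_w from the 28 given conditions:

  row 1: 0 1 1 1 1 1 1 1 1 1 1
  row 2: 0 1 1 2 2 2 2 2 2 2 2
  row 3: 0 1 2 3 3 3 3 3 3 3 3
  row 4: 1 2 3 4 4 4 4 4 4 4 4
  row 5: 1 2 3 4 4 4 4 4 5 5 5
  row 6: 1 2 3 4 4 4 4 4 5 5 6
  row 7: 1 2 3 4 4 5 5 5 6 6 7
  row 8: 1 2 3 4 4 5 6 6 7 7 8
  row 9: 1 2 3 4 4 5 6 7 8 8 9
  row 10: 1 2 3 4 5 6 7 8 9 9 10
  row 11: 1 2 3 4 5 6 7 8 9 10 11

hence w(1..11) = (2, 4, 3, 1, 9, 11, 6, 7, 8, 5, 10).

Fulton essential set (5 of the 16 Rothe cells):

[(2, 3, 1), (3, 1, 0), (6, 8, 4), (6, 10, 5), (9, 5, 4)]


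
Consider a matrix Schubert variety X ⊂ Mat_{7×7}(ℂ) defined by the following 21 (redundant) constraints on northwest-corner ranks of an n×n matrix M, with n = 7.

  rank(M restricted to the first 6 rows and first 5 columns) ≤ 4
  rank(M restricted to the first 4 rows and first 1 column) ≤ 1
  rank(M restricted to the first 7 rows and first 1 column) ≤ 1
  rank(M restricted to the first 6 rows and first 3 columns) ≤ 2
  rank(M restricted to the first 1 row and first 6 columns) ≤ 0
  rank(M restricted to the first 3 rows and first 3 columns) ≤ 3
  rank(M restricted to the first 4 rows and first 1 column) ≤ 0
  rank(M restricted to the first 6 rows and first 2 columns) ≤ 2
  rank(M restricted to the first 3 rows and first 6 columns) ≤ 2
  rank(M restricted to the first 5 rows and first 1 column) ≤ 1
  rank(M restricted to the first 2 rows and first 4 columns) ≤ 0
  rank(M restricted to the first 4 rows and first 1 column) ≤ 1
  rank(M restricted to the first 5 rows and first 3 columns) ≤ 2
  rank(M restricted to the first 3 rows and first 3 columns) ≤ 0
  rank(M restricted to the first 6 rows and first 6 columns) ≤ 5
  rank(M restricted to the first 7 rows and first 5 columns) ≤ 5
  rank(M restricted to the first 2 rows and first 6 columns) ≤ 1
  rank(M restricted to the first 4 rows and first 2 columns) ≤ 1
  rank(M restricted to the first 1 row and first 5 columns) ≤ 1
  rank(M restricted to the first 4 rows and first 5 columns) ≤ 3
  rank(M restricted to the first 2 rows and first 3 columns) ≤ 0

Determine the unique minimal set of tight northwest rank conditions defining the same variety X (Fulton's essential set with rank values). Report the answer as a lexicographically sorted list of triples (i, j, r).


Rank table r_w(7×7) implied by the 21 constraints:

  0, 0, 0, 0, 0, 0, 1
  0, 0, 0, 0, 1, 1, 2
  0, 0, 0, 1, 2, 2, 3
  0, 1, 1, 2, 3, 3, 4
  1, 2, 2, 3, 4, 4, 5
  1, 2, 2, 3, 4, 5, 6
  1, 2, 3, 4, 5, 6, 7

reading off 1-entries of Δ²R: w = (7, 5, 4, 2, 1, 6, 3).

|D(w)|=15, |Ess(w)|=5:

[(1, 6, 0), (2, 4, 0), (3, 3, 0), (4, 1, 0), (6, 3, 2)]


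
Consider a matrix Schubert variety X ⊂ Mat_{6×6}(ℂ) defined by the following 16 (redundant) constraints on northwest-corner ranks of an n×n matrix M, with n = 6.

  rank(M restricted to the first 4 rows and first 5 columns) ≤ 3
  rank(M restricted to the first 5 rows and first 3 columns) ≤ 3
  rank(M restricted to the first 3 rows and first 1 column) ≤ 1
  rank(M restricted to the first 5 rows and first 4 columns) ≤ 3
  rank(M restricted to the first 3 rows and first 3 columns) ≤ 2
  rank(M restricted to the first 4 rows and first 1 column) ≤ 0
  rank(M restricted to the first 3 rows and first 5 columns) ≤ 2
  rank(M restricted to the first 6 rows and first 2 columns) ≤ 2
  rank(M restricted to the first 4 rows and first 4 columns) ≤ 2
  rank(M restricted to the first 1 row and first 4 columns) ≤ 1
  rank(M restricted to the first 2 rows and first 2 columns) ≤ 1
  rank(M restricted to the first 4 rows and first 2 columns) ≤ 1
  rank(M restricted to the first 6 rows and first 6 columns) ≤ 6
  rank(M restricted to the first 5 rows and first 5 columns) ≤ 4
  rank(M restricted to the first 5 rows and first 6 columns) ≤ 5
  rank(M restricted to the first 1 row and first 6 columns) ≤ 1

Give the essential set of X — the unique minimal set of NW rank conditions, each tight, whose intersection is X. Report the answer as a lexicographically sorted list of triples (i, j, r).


Rank table r_w(6×6) implied by the 16 constraints:

  R[1]: 0, 1, 1, 1, 1, 1
  R[2]: 0, 1, 2, 2, 2, 2
  R[3]: 0, 1, 2, 2, 2, 3
  R[4]: 0, 1, 2, 2, 3, 4
  R[5]: 1, 2, 3, 3, 4, 5
  R[6]: 1, 2, 3, 4, 5, 6

second differences of R give the permutation w = (2, 3, 6, 5, 1, 4).

Fulton essential set (3 of the 7 Rothe cells):

[(3, 5, 2), (4, 1, 0), (4, 4, 2)]


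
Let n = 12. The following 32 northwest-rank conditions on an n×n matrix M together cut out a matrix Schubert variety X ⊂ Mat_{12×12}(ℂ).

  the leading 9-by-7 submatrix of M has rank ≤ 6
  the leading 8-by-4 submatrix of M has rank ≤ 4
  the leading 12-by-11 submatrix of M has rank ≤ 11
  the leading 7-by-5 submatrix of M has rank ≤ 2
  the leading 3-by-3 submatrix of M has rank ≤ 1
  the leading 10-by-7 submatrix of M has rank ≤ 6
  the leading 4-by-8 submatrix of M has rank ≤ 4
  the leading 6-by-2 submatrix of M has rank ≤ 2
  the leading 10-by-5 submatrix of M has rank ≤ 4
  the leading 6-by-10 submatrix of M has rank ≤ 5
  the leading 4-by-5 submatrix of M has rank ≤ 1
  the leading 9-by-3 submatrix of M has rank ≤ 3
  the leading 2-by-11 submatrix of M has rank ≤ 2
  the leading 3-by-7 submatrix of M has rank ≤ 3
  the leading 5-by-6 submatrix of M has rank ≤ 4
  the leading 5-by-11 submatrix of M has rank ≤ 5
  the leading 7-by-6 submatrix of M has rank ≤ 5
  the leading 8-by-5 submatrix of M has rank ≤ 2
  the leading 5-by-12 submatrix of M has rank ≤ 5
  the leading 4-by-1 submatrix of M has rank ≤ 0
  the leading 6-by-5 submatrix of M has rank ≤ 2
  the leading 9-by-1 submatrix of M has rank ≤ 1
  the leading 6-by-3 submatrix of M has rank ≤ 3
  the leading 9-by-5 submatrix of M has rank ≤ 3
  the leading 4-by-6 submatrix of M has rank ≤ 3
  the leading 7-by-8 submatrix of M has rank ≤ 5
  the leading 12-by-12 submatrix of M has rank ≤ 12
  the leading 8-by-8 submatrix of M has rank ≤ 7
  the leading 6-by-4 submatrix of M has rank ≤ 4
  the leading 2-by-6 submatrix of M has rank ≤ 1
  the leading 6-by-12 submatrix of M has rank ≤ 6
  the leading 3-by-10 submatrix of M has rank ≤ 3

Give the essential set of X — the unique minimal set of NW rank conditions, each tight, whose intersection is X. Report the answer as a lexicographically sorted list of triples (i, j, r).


Computing R[i][j] = min implied NW-rank bound (n=12, 32 conditions):

  i=1: 0  1  1  1  1  1  1  1  1  1  1  1
  i=2: 0  1  1  1  1  1  2  2  2  2  2  2
  i=3: 0  1  1  1  1  2  3  3  3  3  3  3
  i=4: 0  1  1  1  1  2  3  4  4  4  4  4
  i=5: 1  2  2  2  2  3  4  5  5  5  5  5
  i=6: 1  2  2  2  2  3  4  5  5  5  6  6
  i=7: 1  2  2  2  2  3  4  5  6  6  7  7
  i=8: 1  2  2  2  2  3  4  5  6  7  8  8
  i=9: 1  2  3  3  3  4  5  6  7  8  9  9
  i=10: 1  2  3  4  4  5  6  7  8  9  10  10
  i=11: 1  2  3  4  5  6  7  8  9  10  11  11
  i=12: 1  2  3  4  5  6  7  8  9  10  11  12

hence w(1..12) = (2, 7, 6, 8, 1, 11, 9, 10, 3, 4, 5, 12).

Rothe diagram D(w) (25 cells), 5 SE-corners (essential conditions):

[(2, 6, 1), (4, 1, 0), (4, 5, 1), (6, 10, 5), (8, 5, 2)]


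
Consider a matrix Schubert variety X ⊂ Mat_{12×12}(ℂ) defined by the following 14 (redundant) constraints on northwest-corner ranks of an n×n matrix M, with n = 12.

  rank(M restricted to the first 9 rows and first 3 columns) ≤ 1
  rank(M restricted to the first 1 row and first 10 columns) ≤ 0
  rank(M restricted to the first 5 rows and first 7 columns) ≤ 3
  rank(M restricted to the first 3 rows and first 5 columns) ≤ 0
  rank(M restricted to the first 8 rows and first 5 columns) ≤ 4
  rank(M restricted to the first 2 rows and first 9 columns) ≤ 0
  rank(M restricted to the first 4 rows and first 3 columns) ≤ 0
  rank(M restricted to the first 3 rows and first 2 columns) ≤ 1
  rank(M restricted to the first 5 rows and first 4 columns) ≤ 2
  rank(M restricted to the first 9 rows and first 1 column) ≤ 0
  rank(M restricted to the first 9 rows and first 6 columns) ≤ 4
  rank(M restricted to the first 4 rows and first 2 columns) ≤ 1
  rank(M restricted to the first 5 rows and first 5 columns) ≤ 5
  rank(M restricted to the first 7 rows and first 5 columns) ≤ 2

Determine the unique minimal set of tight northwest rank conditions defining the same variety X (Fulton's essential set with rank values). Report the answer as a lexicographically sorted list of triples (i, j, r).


Reconstructing r_w from the 14 given conditions:

  row 1: 0 0 0 0 0 0 0 0 0 0 1 1
  row 2: 0 0 0 0 0 0 0 0 0 1 2 2
  row 3: 0 0 0 0 0 1 1 1 1 2 3 3
  row 4: 0 0 0 1 1 2 2 2 2 3 4 4
  row 5: 0 1 1 2 2 3 3 3 3 4 5 5
  row 6: 0 1 1 2 2 3 4 4 4 5 6 6
  row 7: 0 1 1 2 2 3 4 5 5 6 7 7
  row 8: 0 1 1 2 3 4 5 6 6 7 8 8
  row 9: 0 1 1 2 3 4 5 6 7 8 9 9
  row 10: 1 2 2 3 4 5 6 7 8 9 10 10
  row 11: 1 2 3 4 5 6 7 8 9 10 11 11
  row 12: 1 2 3 4 5 6 7 8 9 10 11 12

hence w(1..12) = (11, 10, 6, 4, 2, 7, 8, 5, 9, 1, 3, 12).

Rothe diagram D(w) (38 cells), 7 SE-corners (essential conditions):

[(1, 10, 0), (2, 9, 0), (3, 5, 0), (4, 3, 0), (7, 5, 2), (9, 1, 0), (9, 3, 1)]


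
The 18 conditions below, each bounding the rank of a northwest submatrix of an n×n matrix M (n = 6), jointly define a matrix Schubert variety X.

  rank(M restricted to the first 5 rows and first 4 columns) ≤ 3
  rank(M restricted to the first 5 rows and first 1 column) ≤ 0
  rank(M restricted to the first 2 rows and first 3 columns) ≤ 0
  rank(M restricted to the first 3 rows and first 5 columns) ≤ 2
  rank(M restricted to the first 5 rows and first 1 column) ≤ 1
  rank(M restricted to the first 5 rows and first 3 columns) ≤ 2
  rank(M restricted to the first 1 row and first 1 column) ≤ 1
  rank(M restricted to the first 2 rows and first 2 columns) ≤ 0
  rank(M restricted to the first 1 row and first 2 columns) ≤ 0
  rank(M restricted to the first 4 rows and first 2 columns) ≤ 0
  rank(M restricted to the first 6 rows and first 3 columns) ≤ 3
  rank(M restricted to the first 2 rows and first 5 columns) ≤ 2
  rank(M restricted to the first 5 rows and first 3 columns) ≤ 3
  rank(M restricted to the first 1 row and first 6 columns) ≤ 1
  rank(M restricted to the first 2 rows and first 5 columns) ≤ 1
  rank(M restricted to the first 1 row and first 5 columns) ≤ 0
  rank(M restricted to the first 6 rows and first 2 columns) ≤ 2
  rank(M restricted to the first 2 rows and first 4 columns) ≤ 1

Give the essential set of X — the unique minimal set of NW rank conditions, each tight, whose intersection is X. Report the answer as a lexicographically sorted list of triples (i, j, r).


Recovering R(i,j) via the rank-extension bound from the 18 conditions:

  i=1: 0  0  0  0  0  1
  i=2: 0  0  0  1  1  2
  i=3: 0  0  1  2  2  3
  i=4: 0  0  1  2  3  4
  i=5: 0  1  2  3  4  5
  i=6: 1  2  3  4  5  6

so w = (6, 4, 3, 5, 2, 1).

Rothe diagram D(w) (13 cells), 4 SE-corners (essential conditions):

[(1, 5, 0), (2, 3, 0), (4, 2, 0), (5, 1, 0)]


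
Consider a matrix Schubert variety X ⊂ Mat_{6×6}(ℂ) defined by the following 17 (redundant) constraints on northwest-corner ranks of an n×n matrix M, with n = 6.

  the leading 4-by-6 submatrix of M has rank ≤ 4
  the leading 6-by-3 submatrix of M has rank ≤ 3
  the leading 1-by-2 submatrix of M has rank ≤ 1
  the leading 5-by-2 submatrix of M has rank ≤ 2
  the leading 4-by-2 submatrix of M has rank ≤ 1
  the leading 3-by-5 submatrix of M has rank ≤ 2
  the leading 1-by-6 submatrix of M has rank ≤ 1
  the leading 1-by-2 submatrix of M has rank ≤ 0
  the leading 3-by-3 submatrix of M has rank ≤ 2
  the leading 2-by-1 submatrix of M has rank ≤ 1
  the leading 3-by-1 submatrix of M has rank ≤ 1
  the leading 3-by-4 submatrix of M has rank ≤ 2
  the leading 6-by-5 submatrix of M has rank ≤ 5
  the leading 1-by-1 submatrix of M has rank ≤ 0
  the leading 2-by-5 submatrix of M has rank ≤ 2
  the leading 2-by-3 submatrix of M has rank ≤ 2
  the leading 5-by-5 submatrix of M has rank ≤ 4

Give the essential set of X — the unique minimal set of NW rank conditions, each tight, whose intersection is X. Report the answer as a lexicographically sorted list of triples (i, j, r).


Computing R[i][j] = min implied NW-rank bound (n=6, 17 conditions):

  R[1]: 0 0 1 1 1 1
  R[2]: 1 1 2 2 2 2
  R[3]: 1 1 2 2 2 3
  R[4]: 1 1 2 3 3 4
  R[5]: 1 2 3 4 4 5
  R[6]: 1 2 3 4 5 6

giving w = (3, 1, 6, 4, 2, 5) via Δ²R.

ℓ(w)=6; the 3 essential cells (i,j,r):

[(1, 2, 0), (3, 5, 2), (4, 2, 1)]


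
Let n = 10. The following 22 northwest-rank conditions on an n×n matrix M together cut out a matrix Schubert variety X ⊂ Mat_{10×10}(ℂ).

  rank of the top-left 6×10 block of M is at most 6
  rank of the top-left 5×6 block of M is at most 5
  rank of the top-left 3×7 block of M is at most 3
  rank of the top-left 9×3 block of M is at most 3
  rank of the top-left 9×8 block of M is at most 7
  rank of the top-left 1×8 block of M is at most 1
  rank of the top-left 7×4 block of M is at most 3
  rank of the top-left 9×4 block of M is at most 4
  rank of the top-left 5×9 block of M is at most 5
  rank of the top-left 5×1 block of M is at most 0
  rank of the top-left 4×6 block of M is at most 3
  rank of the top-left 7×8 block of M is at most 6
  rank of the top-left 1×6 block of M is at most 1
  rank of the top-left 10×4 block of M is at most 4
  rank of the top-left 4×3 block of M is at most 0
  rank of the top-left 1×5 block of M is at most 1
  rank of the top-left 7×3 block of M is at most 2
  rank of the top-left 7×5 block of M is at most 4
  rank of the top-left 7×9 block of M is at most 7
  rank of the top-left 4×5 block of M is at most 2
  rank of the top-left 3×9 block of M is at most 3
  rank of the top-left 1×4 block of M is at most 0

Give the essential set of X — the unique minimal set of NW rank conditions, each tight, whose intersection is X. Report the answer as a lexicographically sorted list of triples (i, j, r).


Rank table r_w(10×10) implied by the 22 constraints:

  i=1: 0  0  0  0  1  1  1  1  1  1
  i=2: 0  0  0  1  2  2  2  2  2  2
  i=3: 0  0  0  1  2  3  3  3  3  3
  i=4: 0  0  0  1  2  3  4  4  4  4
  i=5: 0  1  1  2  3  4  5  5  5  5
  i=6: 1  2  2  3  4  5  6  6  6  6
  i=7: 1  2  2  3  4  5  6  6  7  7
  i=8: 1  2  3  4  5  6  7  7  8  8
  i=9: 1  2  3  4  5  6  7  7  8  9
  i=10: 1  2  3  4  5  6  7  8  9  10

the unique w with this rank table is (5, 4, 6, 7, 2, 1, 9, 3, 10, 8).

D(w) has 17 cells with 6 SE-corners; essential set:

[(1, 4, 0), (4, 3, 0), (5, 1, 0), (7, 3, 2), (7, 8, 6), (9, 8, 7)]
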